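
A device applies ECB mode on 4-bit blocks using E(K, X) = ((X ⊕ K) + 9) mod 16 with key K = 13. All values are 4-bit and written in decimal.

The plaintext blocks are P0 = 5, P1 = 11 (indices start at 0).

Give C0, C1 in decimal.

C0 = 1, C1 = 15

ECB encryption: C_i = E(K, P_i).
C0: E(K, 5) = 1.
C1: E(K, 11) = 15.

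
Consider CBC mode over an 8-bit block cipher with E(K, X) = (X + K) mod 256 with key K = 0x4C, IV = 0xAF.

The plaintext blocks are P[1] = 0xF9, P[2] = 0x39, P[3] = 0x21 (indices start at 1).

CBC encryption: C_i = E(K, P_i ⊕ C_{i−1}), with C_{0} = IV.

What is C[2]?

C[2] = 0xE7

C[1]: P[1] ⊕ 0xAF = 0x56; E(K, 0x56) = 0xA2.
C[2]: P[2] ⊕ 0xA2 = 0x9B; E(K, 0x9B) = 0xE7.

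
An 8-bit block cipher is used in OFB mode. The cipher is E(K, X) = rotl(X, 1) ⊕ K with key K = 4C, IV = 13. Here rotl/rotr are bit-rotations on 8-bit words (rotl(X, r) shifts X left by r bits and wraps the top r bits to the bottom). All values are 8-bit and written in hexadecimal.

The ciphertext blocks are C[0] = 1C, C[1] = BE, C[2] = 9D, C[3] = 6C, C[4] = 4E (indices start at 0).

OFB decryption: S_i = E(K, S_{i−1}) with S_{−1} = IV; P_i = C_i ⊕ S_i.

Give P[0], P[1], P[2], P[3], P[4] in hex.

P[0]: S = E(K, 13) = 6A; 1C ⊕ 6A = 76.
P[1]: S = E(K, 6A) = 98; BE ⊕ 98 = 26.
P[2]: S = E(K, 98) = 7D; 9D ⊕ 7D = E0.
P[3]: S = E(K, 7D) = B6; 6C ⊕ B6 = DA.
P[4]: S = E(K, B6) = 21; 4E ⊕ 21 = 6F.

P[0] = 76, P[1] = 26, P[2] = E0, P[3] = DA, P[4] = 6F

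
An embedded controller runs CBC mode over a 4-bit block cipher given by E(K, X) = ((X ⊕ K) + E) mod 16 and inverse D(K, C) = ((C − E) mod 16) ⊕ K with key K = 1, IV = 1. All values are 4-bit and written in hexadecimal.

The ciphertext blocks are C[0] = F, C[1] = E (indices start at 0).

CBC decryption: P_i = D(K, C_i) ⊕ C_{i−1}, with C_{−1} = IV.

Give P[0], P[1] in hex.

P[0]: D(K, F) = 0; 0 ⊕ 1 = 1.
P[1]: D(K, E) = 1; 1 ⊕ F = E.

P[0] = 1, P[1] = E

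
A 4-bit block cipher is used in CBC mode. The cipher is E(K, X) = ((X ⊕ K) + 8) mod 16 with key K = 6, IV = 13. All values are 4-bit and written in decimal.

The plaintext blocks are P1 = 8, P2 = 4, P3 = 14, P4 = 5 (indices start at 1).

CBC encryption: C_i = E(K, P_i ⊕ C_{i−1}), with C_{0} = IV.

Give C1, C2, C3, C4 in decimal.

C1: P1 ⊕ 13 = 5; E(K, 5) = 11.
C2: P2 ⊕ 11 = 15; E(K, 15) = 1.
C3: P3 ⊕ 1 = 15; E(K, 15) = 1.
C4: P4 ⊕ 1 = 4; E(K, 4) = 10.

C1 = 11, C2 = 1, C3 = 1, C4 = 10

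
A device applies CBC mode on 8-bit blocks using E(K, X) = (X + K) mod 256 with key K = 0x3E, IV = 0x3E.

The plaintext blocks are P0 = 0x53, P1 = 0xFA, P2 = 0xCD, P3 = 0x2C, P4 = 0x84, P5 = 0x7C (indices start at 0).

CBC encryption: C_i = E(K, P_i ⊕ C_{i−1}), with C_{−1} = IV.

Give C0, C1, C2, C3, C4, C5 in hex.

C0 = 0xAB, C1 = 0x8F, C2 = 0x80, C3 = 0xEA, C4 = 0xAC, C5 = 0x0E

C0: P0 ⊕ 0x3E = 0x6D; E(K, 0x6D) = 0xAB.
C1: P1 ⊕ 0xAB = 0x51; E(K, 0x51) = 0x8F.
C2: P2 ⊕ 0x8F = 0x42; E(K, 0x42) = 0x80.
C3: P3 ⊕ 0x80 = 0xAC; E(K, 0xAC) = 0xEA.
C4: P4 ⊕ 0xEA = 0x6E; E(K, 0x6E) = 0xAC.
C5: P5 ⊕ 0xAC = 0xD0; E(K, 0xD0) = 0x0E.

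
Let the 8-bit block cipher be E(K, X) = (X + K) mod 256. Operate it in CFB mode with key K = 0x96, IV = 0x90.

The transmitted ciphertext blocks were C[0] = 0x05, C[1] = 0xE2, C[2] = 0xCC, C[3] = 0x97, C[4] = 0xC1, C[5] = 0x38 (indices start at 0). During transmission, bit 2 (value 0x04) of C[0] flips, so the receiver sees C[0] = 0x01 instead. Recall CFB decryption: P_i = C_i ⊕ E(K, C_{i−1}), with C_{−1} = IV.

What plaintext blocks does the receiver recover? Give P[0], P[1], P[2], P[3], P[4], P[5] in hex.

Only C[0] changed, to 0x01. In CFB, a change in C_i flips the same bit in P_i and garbles P_{i+1}. Decrypting the received ciphertext:
P[0]: E(K, 0x90) = 0x26; 0x01 ⊕ 0x26 = 0x27.
P[1]: E(K, 0x01) = 0x97; 0xE2 ⊕ 0x97 = 0x75.
P[2]: E(K, 0xE2) = 0x78; 0xCC ⊕ 0x78 = 0xB4.
P[3]: E(K, 0xCC) = 0x62; 0x97 ⊕ 0x62 = 0xF5.
P[4]: E(K, 0x97) = 0x2D; 0xC1 ⊕ 0x2D = 0xEC.
P[5]: E(K, 0xC1) = 0x57; 0x38 ⊕ 0x57 = 0x6F.
Blocks that differ from the original plaintext: P[0], P[1].

P[0] = 0x27, P[1] = 0x75, P[2] = 0xB4, P[3] = 0xF5, P[4] = 0xEC, P[5] = 0x6F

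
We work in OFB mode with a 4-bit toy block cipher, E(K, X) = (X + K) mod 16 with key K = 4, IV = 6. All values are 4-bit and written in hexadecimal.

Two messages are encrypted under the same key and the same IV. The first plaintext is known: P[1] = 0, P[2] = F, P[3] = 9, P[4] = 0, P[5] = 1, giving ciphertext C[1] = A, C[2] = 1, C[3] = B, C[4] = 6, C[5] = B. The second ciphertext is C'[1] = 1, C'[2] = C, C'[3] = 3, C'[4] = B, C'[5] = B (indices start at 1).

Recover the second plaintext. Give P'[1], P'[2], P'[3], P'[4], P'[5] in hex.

In OFB with a reused IV, both messages share the same keystream S_i, so C_i ⊕ C'_i = P_i ⊕ P'_i and thus P'_i = P_i ⊕ C_i ⊕ C'_i.
P'[1]: 0 ⊕ A ⊕ 1 = B.
P'[2]: F ⊕ 1 ⊕ C = 2.
P'[3]: 9 ⊕ B ⊕ 3 = 1.
P'[4]: 0 ⊕ 6 ⊕ B = D.
P'[5]: 1 ⊕ B ⊕ B = 1.

P'[1] = B, P'[2] = 2, P'[3] = 1, P'[4] = D, P'[5] = 1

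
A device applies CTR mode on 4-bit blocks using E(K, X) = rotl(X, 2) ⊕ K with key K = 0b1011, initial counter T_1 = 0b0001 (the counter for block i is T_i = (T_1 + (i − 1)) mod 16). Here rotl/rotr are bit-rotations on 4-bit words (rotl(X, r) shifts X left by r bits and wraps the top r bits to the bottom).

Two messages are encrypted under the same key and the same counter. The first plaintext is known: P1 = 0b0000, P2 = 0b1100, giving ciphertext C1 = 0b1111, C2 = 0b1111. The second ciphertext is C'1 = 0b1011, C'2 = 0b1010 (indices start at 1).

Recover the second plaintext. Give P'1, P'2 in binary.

P'1 = 0b0100, P'2 = 0b1001

In CTR with a reused counter, both messages share the same keystream S_i, so C_i ⊕ C'_i = P_i ⊕ P'_i and thus P'_i = P_i ⊕ C_i ⊕ C'_i.
P'1: 0b0000 ⊕ 0b1111 ⊕ 0b1011 = 0b0100.
P'2: 0b1100 ⊕ 0b1111 ⊕ 0b1010 = 0b1001.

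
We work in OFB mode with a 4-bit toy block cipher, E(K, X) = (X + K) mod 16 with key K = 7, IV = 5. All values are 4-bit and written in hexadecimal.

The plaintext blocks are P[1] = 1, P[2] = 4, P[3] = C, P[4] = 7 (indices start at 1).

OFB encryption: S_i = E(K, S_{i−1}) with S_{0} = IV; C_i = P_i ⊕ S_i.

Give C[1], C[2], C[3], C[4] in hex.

C[1]: S = E(K, 5) = C; 1 ⊕ C = D.
C[2]: S = E(K, C) = 3; 4 ⊕ 3 = 7.
C[3]: S = E(K, 3) = A; C ⊕ A = 6.
C[4]: S = E(K, A) = 1; 7 ⊕ 1 = 6.

C[1] = D, C[2] = 7, C[3] = 6, C[4] = 6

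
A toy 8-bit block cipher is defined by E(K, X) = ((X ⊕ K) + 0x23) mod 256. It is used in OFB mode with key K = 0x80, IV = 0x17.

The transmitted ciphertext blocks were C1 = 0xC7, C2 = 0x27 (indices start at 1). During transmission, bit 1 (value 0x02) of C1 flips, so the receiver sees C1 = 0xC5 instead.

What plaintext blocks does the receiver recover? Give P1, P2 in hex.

P1 = 0x7F, P2 = 0x7A

OFB decryption: S_i = E(K, S_{i−1}) with S_{0} = IV; P_i = C_i ⊕ S_i.
Only C1 changed, to 0xC5. In OFB, a change in C_i flips the same bit in P_i only; the keystream is unaffected. Decrypting the received ciphertext:
P1: S = E(K, 0x17) = 0xBA; 0xC5 ⊕ 0xBA = 0x7F.
P2: S = E(K, 0xBA) = 0x5D; 0x27 ⊕ 0x5D = 0x7A.
Blocks that differ from the original plaintext: P1.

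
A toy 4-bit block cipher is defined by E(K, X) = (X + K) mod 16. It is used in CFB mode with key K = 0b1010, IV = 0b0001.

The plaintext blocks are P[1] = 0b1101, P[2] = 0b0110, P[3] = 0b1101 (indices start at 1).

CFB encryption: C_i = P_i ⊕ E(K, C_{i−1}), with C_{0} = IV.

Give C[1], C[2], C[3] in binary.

C[1]: E(K, 0b0001) = 0b1011; 0b1101 ⊕ 0b1011 = 0b0110.
C[2]: E(K, 0b0110) = 0b0000; 0b0110 ⊕ 0b0000 = 0b0110.
C[3]: E(K, 0b0110) = 0b0000; 0b1101 ⊕ 0b0000 = 0b1101.

C[1] = 0b0110, C[2] = 0b0110, C[3] = 0b1101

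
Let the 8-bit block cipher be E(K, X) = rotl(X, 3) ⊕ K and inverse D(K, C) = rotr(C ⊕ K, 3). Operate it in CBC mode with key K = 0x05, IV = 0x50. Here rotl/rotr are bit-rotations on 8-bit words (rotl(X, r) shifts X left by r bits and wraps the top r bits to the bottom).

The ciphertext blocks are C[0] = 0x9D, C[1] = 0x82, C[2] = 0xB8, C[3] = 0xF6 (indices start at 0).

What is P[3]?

P[3] = 0xC6

CBC decryption: P_i = D(K, C_i) ⊕ C_{i−1}, with C_{−1} = IV.
P[3]: D(K, 0xF6) = 0x7E; 0x7E ⊕ 0xB8 = 0xC6.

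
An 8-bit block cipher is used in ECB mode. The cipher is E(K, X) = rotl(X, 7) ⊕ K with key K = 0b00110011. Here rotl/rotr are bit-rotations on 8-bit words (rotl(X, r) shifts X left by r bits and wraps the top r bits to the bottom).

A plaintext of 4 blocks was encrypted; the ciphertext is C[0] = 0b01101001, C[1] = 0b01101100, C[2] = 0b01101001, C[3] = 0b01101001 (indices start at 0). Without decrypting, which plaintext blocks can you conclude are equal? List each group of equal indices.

ECB encrypts each block independently with the same key, so equal ciphertext blocks imply equal plaintext blocks.
C[0] = C[2] = C[3] = 0b01101001, so P[0] = P[2] = P[3].

P[0] = P[2] = P[3]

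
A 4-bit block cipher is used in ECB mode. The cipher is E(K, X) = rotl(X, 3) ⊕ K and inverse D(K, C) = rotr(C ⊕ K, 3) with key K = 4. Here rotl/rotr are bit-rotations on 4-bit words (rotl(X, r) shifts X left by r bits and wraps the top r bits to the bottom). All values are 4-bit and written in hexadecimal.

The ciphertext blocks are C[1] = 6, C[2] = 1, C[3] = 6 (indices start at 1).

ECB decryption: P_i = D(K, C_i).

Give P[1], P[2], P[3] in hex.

P[1]: D(K, 6) = 4.
P[2]: D(K, 1) = A.
P[3]: D(K, 6) = 4.

P[1] = 4, P[2] = A, P[3] = 4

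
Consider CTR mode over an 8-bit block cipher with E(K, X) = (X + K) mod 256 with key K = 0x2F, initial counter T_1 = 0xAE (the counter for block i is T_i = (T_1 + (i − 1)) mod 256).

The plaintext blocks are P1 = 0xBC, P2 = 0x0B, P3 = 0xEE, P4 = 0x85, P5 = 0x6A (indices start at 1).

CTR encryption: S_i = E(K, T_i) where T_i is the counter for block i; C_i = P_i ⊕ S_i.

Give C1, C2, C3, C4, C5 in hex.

C1 = 0x61, C2 = 0xD5, C3 = 0x31, C4 = 0x65, C5 = 0x8B

C1: T = 0xAE, S = E(K, T) = 0xDD; 0xBC ⊕ 0xDD = 0x61.
C2: T = 0xAF, S = E(K, T) = 0xDE; 0x0B ⊕ 0xDE = 0xD5.
C3: T = 0xB0, S = E(K, T) = 0xDF; 0xEE ⊕ 0xDF = 0x31.
C4: T = 0xB1, S = E(K, T) = 0xE0; 0x85 ⊕ 0xE0 = 0x65.
C5: T = 0xB2, S = E(K, T) = 0xE1; 0x6A ⊕ 0xE1 = 0x8B.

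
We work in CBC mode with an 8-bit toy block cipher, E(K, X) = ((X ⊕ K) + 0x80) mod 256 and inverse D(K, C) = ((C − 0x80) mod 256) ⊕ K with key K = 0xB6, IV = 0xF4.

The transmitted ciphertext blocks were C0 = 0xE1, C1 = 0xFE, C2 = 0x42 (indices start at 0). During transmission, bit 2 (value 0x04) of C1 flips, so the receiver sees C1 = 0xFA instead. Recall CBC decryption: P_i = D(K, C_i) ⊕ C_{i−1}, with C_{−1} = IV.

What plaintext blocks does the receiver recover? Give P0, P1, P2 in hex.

P0 = 0x23, P1 = 0x2D, P2 = 0x8E

Only C1 changed, to 0xFA. In CBC, a change in C_i garbles P_i and flips the same bit in P_{i+1}. Decrypting the received ciphertext:
P0: D(K, 0xE1) = 0xD7; 0xD7 ⊕ 0xF4 = 0x23.
P1: D(K, 0xFA) = 0xCC; 0xCC ⊕ 0xE1 = 0x2D.
P2: D(K, 0x42) = 0x74; 0x74 ⊕ 0xFA = 0x8E.
Blocks that differ from the original plaintext: P1, P2.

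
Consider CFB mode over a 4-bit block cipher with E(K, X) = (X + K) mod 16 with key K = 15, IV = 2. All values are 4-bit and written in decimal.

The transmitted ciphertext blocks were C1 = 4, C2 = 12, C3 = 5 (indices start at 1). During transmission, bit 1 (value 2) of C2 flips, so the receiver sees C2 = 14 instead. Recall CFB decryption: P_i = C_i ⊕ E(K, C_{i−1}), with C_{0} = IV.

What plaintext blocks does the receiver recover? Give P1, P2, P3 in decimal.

P1 = 5, P2 = 13, P3 = 8

Only C2 changed, to 14. In CFB, a change in C_i flips the same bit in P_i and garbles P_{i+1}. Decrypting the received ciphertext:
P1: E(K, 2) = 1; 4 ⊕ 1 = 5.
P2: E(K, 4) = 3; 14 ⊕ 3 = 13.
P3: E(K, 14) = 13; 5 ⊕ 13 = 8.
Blocks that differ from the original plaintext: P2, P3.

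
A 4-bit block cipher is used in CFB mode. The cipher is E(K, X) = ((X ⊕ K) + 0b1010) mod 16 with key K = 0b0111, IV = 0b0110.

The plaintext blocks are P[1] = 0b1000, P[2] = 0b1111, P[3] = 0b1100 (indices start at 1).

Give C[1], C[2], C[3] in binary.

CFB encryption: C_i = P_i ⊕ E(K, C_{i−1}), with C_{0} = IV.
C[1]: E(K, 0b0110) = 0b1011; 0b1000 ⊕ 0b1011 = 0b0011.
C[2]: E(K, 0b0011) = 0b1110; 0b1111 ⊕ 0b1110 = 0b0001.
C[3]: E(K, 0b0001) = 0b0000; 0b1100 ⊕ 0b0000 = 0b1100.

C[1] = 0b0011, C[2] = 0b0001, C[3] = 0b1100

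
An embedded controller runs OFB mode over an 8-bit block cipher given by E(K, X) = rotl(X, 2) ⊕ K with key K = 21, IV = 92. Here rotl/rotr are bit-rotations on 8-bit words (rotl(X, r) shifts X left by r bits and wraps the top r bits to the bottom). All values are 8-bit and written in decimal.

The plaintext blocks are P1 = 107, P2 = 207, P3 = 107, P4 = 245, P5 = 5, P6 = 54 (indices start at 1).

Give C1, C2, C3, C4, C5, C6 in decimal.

C1 = 15, C2 = 75, C3 = 108, C4 = 252, C5 = 52, C6 = 231

OFB encryption: S_i = E(K, S_{i−1}) with S_{0} = IV; C_i = P_i ⊕ S_i.
C1: S = E(K, 92) = 100; 107 ⊕ 100 = 15.
C2: S = E(K, 100) = 132; 207 ⊕ 132 = 75.
C3: S = E(K, 132) = 7; 107 ⊕ 7 = 108.
C4: S = E(K, 7) = 9; 245 ⊕ 9 = 252.
C5: S = E(K, 9) = 49; 5 ⊕ 49 = 52.
C6: S = E(K, 49) = 209; 54 ⊕ 209 = 231.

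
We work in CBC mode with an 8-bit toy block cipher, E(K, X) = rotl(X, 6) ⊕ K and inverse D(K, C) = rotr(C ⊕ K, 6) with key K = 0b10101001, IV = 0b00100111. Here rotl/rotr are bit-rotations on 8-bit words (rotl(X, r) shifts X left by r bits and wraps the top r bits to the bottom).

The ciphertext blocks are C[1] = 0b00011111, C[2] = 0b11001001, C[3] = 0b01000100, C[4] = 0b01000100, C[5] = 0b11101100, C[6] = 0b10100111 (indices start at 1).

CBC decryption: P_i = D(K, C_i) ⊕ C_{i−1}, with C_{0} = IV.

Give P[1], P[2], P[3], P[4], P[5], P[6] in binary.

P[1]: D(K, 0b00011111) = 0b11011010; 0b11011010 ⊕ 0b00100111 = 0b11111101.
P[2]: D(K, 0b11001001) = 0b10000001; 0b10000001 ⊕ 0b00011111 = 0b10011110.
P[3]: D(K, 0b01000100) = 0b10110111; 0b10110111 ⊕ 0b11001001 = 0b01111110.
P[4]: D(K, 0b01000100) = 0b10110111; 0b10110111 ⊕ 0b01000100 = 0b11110011.
P[5]: D(K, 0b11101100) = 0b00010101; 0b00010101 ⊕ 0b01000100 = 0b01010001.
P[6]: D(K, 0b10100111) = 0b00111000; 0b00111000 ⊕ 0b11101100 = 0b11010100.

P[1] = 0b11111101, P[2] = 0b10011110, P[3] = 0b01111110, P[4] = 0b11110011, P[5] = 0b01010001, P[6] = 0b11010100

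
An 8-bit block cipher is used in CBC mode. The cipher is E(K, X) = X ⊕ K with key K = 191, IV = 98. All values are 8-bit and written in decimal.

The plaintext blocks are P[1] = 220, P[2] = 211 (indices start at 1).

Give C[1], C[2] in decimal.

CBC encryption: C_i = E(K, P_i ⊕ C_{i−1}), with C_{0} = IV.
C[1]: P[1] ⊕ 98 = 190; E(K, 190) = 1.
C[2]: P[2] ⊕ 1 = 210; E(K, 210) = 109.

C[1] = 1, C[2] = 109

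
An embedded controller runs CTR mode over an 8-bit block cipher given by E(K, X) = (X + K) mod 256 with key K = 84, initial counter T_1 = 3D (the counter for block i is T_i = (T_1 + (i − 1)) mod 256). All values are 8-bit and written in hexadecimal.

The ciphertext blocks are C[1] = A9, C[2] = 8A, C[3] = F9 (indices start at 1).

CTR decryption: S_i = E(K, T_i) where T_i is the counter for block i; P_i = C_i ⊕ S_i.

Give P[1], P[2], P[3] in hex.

P[1]: T = 3D, S = E(K, T) = C1; A9 ⊕ C1 = 68.
P[2]: T = 3E, S = E(K, T) = C2; 8A ⊕ C2 = 48.
P[3]: T = 3F, S = E(K, T) = C3; F9 ⊕ C3 = 3A.

P[1] = 68, P[2] = 48, P[3] = 3A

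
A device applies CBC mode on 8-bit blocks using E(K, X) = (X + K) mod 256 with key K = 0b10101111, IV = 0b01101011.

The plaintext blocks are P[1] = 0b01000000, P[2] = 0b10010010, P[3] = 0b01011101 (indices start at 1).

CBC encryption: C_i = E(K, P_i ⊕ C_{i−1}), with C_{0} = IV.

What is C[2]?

C[1]: P[1] ⊕ 0b01101011 = 0b00101011; E(K, 0b00101011) = 0b11011010.
C[2]: P[2] ⊕ 0b11011010 = 0b01001000; E(K, 0b01001000) = 0b11110111.

C[2] = 0b11110111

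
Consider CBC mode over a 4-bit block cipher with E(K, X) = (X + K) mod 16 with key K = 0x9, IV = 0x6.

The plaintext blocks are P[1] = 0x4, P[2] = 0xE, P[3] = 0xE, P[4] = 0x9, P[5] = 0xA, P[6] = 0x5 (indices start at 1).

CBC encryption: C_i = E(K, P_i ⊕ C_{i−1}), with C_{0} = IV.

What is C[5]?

C[1]: P[1] ⊕ 0x6 = 0x2; E(K, 0x2) = 0xB.
C[2]: P[2] ⊕ 0xB = 0x5; E(K, 0x5) = 0xE.
C[3]: P[3] ⊕ 0xE = 0x0; E(K, 0x0) = 0x9.
C[4]: P[4] ⊕ 0x9 = 0x0; E(K, 0x0) = 0x9.
C[5]: P[5] ⊕ 0x9 = 0x3; E(K, 0x3) = 0xC.

C[5] = 0xC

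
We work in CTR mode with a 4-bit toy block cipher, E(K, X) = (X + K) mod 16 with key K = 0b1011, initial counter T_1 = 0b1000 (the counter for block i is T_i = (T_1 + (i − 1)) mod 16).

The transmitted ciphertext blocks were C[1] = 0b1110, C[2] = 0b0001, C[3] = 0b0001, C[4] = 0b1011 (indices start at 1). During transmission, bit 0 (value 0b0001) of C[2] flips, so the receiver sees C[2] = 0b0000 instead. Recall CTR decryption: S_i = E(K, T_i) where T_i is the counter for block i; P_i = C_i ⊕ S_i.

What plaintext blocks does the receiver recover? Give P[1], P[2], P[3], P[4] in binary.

P[1] = 0b1101, P[2] = 0b0100, P[3] = 0b0100, P[4] = 0b1101

Only C[2] changed, to 0b0000. In CTR, a change in C_i flips the same bit in P_i only; the keystream is unaffected. Decrypting the received ciphertext:
P[1]: T = 0b1000, S = E(K, T) = 0b0011; 0b1110 ⊕ 0b0011 = 0b1101.
P[2]: T = 0b1001, S = E(K, T) = 0b0100; 0b0000 ⊕ 0b0100 = 0b0100.
P[3]: T = 0b1010, S = E(K, T) = 0b0101; 0b0001 ⊕ 0b0101 = 0b0100.
P[4]: T = 0b1011, S = E(K, T) = 0b0110; 0b1011 ⊕ 0b0110 = 0b1101.
Blocks that differ from the original plaintext: P[2].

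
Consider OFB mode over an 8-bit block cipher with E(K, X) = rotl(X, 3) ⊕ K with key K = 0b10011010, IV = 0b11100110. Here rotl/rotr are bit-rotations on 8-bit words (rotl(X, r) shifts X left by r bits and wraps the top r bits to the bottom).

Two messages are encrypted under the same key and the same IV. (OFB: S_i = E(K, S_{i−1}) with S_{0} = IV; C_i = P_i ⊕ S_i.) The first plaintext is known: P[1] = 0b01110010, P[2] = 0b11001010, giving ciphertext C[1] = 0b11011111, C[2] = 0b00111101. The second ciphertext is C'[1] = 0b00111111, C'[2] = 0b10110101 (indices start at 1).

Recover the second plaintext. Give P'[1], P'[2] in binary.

In OFB with a reused IV, both messages share the same keystream S_i, so C_i ⊕ C'_i = P_i ⊕ P'_i and thus P'_i = P_i ⊕ C_i ⊕ C'_i.
P'[1]: 0b01110010 ⊕ 0b11011111 ⊕ 0b00111111 = 0b10010010.
P'[2]: 0b11001010 ⊕ 0b00111101 ⊕ 0b10110101 = 0b01000010.

P'[1] = 0b10010010, P'[2] = 0b01000010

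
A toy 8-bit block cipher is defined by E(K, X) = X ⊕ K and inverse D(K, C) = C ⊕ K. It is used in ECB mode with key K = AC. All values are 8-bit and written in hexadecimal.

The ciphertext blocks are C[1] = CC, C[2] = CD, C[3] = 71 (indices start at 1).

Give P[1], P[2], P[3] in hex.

P[1] = 60, P[2] = 61, P[3] = DD

ECB decryption: P_i = D(K, C_i).
P[1]: D(K, CC) = 60.
P[2]: D(K, CD) = 61.
P[3]: D(K, 71) = DD.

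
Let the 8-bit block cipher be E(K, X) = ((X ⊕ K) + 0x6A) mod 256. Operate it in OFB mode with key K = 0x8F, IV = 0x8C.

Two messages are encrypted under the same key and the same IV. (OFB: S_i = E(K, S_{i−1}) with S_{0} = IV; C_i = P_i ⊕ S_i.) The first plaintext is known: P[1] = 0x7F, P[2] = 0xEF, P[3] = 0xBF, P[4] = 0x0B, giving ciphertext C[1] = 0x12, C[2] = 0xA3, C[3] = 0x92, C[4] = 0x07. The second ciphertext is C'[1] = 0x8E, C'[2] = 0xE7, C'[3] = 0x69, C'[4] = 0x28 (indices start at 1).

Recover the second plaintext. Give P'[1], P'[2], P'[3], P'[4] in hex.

In OFB with a reused IV, both messages share the same keystream S_i, so C_i ⊕ C'_i = P_i ⊕ P'_i and thus P'_i = P_i ⊕ C_i ⊕ C'_i.
P'[1]: 0x7F ⊕ 0x12 ⊕ 0x8E = 0xE3.
P'[2]: 0xEF ⊕ 0xA3 ⊕ 0xE7 = 0xAB.
P'[3]: 0xBF ⊕ 0x92 ⊕ 0x69 = 0x44.
P'[4]: 0x0B ⊕ 0x07 ⊕ 0x28 = 0x24.

P'[1] = 0xE3, P'[2] = 0xAB, P'[3] = 0x44, P'[4] = 0x24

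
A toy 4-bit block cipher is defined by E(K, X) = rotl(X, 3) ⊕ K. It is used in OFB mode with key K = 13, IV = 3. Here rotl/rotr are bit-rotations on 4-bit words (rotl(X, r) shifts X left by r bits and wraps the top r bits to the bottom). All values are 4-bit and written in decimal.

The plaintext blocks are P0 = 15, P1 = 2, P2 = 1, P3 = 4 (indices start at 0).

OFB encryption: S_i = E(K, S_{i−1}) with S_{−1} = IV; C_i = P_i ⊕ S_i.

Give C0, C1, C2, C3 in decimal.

C0: S = E(K, 3) = 4; 15 ⊕ 4 = 11.
C1: S = E(K, 4) = 15; 2 ⊕ 15 = 13.
C2: S = E(K, 15) = 2; 1 ⊕ 2 = 3.
C3: S = E(K, 2) = 12; 4 ⊕ 12 = 8.

C0 = 11, C1 = 13, C2 = 3, C3 = 8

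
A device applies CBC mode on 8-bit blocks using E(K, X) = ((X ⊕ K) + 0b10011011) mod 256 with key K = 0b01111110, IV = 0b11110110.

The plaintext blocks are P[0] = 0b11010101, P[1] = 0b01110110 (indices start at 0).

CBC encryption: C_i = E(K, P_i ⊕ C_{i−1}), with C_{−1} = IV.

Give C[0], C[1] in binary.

C[0] = 0b11111000, C[1] = 0b10001011

C[0]: P[0] ⊕ 0b11110110 = 0b00100011; E(K, 0b00100011) = 0b11111000.
C[1]: P[1] ⊕ 0b11111000 = 0b10001110; E(K, 0b10001110) = 0b10001011.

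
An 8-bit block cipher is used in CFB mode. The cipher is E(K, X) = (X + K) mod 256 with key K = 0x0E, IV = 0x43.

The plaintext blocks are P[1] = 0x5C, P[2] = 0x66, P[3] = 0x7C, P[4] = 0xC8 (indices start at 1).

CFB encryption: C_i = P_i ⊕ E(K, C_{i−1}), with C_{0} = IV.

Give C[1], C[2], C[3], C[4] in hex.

C[1]: E(K, 0x43) = 0x51; 0x5C ⊕ 0x51 = 0x0D.
C[2]: E(K, 0x0D) = 0x1B; 0x66 ⊕ 0x1B = 0x7D.
C[3]: E(K, 0x7D) = 0x8B; 0x7C ⊕ 0x8B = 0xF7.
C[4]: E(K, 0xF7) = 0x05; 0xC8 ⊕ 0x05 = 0xCD.

C[1] = 0x0D, C[2] = 0x7D, C[3] = 0xF7, C[4] = 0xCD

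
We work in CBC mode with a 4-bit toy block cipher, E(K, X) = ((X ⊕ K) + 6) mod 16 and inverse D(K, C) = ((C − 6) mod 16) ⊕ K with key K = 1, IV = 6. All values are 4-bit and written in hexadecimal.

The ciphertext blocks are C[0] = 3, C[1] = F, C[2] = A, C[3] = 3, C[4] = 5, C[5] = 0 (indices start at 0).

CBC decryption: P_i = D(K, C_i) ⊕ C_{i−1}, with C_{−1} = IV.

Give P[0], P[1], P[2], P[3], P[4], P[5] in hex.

P[0]: D(K, 3) = C; C ⊕ 6 = A.
P[1]: D(K, F) = 8; 8 ⊕ 3 = B.
P[2]: D(K, A) = 5; 5 ⊕ F = A.
P[3]: D(K, 3) = C; C ⊕ A = 6.
P[4]: D(K, 5) = E; E ⊕ 3 = D.
P[5]: D(K, 0) = B; B ⊕ 5 = E.

P[0] = A, P[1] = B, P[2] = A, P[3] = 6, P[4] = D, P[5] = E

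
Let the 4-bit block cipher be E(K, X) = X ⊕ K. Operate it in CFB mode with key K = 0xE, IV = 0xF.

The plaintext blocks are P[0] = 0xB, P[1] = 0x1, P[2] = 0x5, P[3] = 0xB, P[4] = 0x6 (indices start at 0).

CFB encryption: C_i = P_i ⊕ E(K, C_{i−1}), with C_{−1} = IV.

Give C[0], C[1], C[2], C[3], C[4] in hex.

C[0]: E(K, 0xF) = 0x1; 0xB ⊕ 0x1 = 0xA.
C[1]: E(K, 0xA) = 0x4; 0x1 ⊕ 0x4 = 0x5.
C[2]: E(K, 0x5) = 0xB; 0x5 ⊕ 0xB = 0xE.
C[3]: E(K, 0xE) = 0x0; 0xB ⊕ 0x0 = 0xB.
C[4]: E(K, 0xB) = 0x5; 0x6 ⊕ 0x5 = 0x3.

C[0] = 0xA, C[1] = 0x5, C[2] = 0xE, C[3] = 0xB, C[4] = 0x3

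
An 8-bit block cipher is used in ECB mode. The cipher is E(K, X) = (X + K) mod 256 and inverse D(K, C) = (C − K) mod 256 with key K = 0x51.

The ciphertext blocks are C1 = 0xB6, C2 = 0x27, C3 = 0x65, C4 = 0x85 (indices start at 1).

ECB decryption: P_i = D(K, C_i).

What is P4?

P4: D(K, 0x85) = 0x34.

P4 = 0x34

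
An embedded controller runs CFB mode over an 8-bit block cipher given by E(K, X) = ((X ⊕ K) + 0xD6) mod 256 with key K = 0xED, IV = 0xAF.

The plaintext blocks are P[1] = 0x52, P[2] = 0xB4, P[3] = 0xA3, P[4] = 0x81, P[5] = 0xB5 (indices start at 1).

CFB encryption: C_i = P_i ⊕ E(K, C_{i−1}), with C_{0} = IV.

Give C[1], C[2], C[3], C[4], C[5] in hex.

C[1]: E(K, 0xAF) = 0x18; 0x52 ⊕ 0x18 = 0x4A.
C[2]: E(K, 0x4A) = 0x7D; 0xB4 ⊕ 0x7D = 0xC9.
C[3]: E(K, 0xC9) = 0xFA; 0xA3 ⊕ 0xFA = 0x59.
C[4]: E(K, 0x59) = 0x8A; 0x81 ⊕ 0x8A = 0x0B.
C[5]: E(K, 0x0B) = 0xBC; 0xB5 ⊕ 0xBC = 0x09.

C[1] = 0x4A, C[2] = 0xC9, C[3] = 0x59, C[4] = 0x0B, C[5] = 0x09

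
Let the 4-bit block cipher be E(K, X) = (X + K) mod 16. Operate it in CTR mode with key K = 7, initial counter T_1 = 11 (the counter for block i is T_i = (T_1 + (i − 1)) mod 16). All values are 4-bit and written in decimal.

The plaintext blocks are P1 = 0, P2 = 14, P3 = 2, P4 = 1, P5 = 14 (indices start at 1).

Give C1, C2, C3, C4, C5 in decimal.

CTR encryption: S_i = E(K, T_i) where T_i is the counter for block i; C_i = P_i ⊕ S_i.
C1: T = 11, S = E(K, T) = 2; 0 ⊕ 2 = 2.
C2: T = 12, S = E(K, T) = 3; 14 ⊕ 3 = 13.
C3: T = 13, S = E(K, T) = 4; 2 ⊕ 4 = 6.
C4: T = 14, S = E(K, T) = 5; 1 ⊕ 5 = 4.
C5: T = 15, S = E(K, T) = 6; 14 ⊕ 6 = 8.

C1 = 2, C2 = 13, C3 = 6, C4 = 4, C5 = 8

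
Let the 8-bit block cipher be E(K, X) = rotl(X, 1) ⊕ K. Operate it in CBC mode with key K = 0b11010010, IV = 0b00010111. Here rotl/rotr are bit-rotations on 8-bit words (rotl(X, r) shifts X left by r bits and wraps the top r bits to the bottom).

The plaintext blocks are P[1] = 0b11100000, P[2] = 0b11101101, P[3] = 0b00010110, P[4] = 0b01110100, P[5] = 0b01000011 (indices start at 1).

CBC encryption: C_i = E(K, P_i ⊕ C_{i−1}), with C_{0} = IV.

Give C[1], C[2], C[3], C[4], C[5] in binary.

C[1]: P[1] ⊕ 0b00010111 = 0b11110111; E(K, 0b11110111) = 0b00111101.
C[2]: P[2] ⊕ 0b00111101 = 0b11010000; E(K, 0b11010000) = 0b01110011.
C[3]: P[3] ⊕ 0b01110011 = 0b01100101; E(K, 0b01100101) = 0b00011000.
C[4]: P[4] ⊕ 0b00011000 = 0b01101100; E(K, 0b01101100) = 0b00001010.
C[5]: P[5] ⊕ 0b00001010 = 0b01001001; E(K, 0b01001001) = 0b01000000.

C[1] = 0b00111101, C[2] = 0b01110011, C[3] = 0b00011000, C[4] = 0b00001010, C[5] = 0b01000000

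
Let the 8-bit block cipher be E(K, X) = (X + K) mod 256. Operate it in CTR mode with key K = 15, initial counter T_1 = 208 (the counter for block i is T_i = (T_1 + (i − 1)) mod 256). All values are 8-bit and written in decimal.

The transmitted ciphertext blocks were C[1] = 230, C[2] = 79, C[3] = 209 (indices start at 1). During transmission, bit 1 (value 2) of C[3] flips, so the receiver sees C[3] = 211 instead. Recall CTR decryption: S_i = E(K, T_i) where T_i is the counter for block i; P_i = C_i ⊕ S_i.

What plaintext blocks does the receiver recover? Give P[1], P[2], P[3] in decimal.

P[1] = 57, P[2] = 175, P[3] = 50

Only C[3] changed, to 211. In CTR, a change in C_i flips the same bit in P_i only; the keystream is unaffected. Decrypting the received ciphertext:
P[1]: T = 208, S = E(K, T) = 223; 230 ⊕ 223 = 57.
P[2]: T = 209, S = E(K, T) = 224; 79 ⊕ 224 = 175.
P[3]: T = 210, S = E(K, T) = 225; 211 ⊕ 225 = 50.
Blocks that differ from the original plaintext: P[3].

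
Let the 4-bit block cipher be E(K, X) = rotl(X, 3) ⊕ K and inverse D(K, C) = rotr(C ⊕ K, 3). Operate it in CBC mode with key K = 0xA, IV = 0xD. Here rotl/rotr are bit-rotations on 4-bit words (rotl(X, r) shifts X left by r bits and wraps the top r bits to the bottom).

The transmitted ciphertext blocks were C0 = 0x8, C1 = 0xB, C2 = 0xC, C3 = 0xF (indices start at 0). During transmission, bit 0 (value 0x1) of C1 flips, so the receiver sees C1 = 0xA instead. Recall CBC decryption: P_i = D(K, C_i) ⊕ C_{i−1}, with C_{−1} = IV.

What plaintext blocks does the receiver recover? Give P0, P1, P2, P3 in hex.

P0 = 0x9, P1 = 0x8, P2 = 0x6, P3 = 0x6

Only C1 changed, to 0xA. In CBC, a change in C_i garbles P_i and flips the same bit in P_{i+1}. Decrypting the received ciphertext:
P0: D(K, 0x8) = 0x4; 0x4 ⊕ 0xD = 0x9.
P1: D(K, 0xA) = 0x0; 0x0 ⊕ 0x8 = 0x8.
P2: D(K, 0xC) = 0xC; 0xC ⊕ 0xA = 0x6.
P3: D(K, 0xF) = 0xA; 0xA ⊕ 0xC = 0x6.
Blocks that differ from the original plaintext: P1, P2.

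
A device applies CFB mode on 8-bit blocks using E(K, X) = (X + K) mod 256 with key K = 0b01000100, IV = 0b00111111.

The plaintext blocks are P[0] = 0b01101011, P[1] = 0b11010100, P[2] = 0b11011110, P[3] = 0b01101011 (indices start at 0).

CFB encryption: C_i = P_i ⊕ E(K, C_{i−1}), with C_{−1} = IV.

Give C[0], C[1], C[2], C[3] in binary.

C[0]: E(K, 0b00111111) = 0b10000011; 0b01101011 ⊕ 0b10000011 = 0b11101000.
C[1]: E(K, 0b11101000) = 0b00101100; 0b11010100 ⊕ 0b00101100 = 0b11111000.
C[2]: E(K, 0b11111000) = 0b00111100; 0b11011110 ⊕ 0b00111100 = 0b11100010.
C[3]: E(K, 0b11100010) = 0b00100110; 0b01101011 ⊕ 0b00100110 = 0b01001101.

C[0] = 0b11101000, C[1] = 0b11111000, C[2] = 0b11100010, C[3] = 0b01001101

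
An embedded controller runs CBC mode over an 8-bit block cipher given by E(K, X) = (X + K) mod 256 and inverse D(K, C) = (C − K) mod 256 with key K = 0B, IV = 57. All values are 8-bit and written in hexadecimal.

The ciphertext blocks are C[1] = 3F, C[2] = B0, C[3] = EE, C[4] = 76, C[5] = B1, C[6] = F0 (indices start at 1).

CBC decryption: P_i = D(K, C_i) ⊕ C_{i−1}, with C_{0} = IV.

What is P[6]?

P[6] = 54

P[6]: D(K, F0) = E5; E5 ⊕ B1 = 54.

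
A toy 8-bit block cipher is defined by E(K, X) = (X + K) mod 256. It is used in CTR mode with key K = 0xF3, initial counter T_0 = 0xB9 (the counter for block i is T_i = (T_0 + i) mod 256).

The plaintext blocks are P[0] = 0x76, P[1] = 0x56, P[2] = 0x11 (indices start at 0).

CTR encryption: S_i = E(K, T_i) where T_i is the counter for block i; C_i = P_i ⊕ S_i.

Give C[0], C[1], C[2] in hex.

C[0] = 0xDA, C[1] = 0xFB, C[2] = 0xBF

C[0]: T = 0xB9, S = E(K, T) = 0xAC; 0x76 ⊕ 0xAC = 0xDA.
C[1]: T = 0xBA, S = E(K, T) = 0xAD; 0x56 ⊕ 0xAD = 0xFB.
C[2]: T = 0xBB, S = E(K, T) = 0xAE; 0x11 ⊕ 0xAE = 0xBF.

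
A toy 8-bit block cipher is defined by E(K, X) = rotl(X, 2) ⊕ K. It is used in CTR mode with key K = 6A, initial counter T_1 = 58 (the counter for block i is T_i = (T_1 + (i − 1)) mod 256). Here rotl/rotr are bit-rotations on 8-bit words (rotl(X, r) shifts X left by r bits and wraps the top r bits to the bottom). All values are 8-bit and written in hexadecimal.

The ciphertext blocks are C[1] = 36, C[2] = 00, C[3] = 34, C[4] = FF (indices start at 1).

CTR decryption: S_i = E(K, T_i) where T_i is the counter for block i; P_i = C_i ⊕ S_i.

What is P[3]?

P[3] = 37

P[3]: T = 5A, S = E(K, T) = 03; 34 ⊕ 03 = 37.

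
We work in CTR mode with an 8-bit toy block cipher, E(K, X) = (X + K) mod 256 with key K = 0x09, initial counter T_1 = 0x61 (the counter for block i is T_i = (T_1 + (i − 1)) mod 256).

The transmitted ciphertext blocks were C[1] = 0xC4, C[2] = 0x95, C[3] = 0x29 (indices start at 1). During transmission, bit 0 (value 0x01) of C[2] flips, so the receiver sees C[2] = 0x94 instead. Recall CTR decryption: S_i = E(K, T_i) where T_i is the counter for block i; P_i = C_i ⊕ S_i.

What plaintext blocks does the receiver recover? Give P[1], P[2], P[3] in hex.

Only C[2] changed, to 0x94. In CTR, a change in C_i flips the same bit in P_i only; the keystream is unaffected. Decrypting the received ciphertext:
P[1]: T = 0x61, S = E(K, T) = 0x6A; 0xC4 ⊕ 0x6A = 0xAE.
P[2]: T = 0x62, S = E(K, T) = 0x6B; 0x94 ⊕ 0x6B = 0xFF.
P[3]: T = 0x63, S = E(K, T) = 0x6C; 0x29 ⊕ 0x6C = 0x45.
Blocks that differ from the original plaintext: P[2].

P[1] = 0xAE, P[2] = 0xFF, P[3] = 0x45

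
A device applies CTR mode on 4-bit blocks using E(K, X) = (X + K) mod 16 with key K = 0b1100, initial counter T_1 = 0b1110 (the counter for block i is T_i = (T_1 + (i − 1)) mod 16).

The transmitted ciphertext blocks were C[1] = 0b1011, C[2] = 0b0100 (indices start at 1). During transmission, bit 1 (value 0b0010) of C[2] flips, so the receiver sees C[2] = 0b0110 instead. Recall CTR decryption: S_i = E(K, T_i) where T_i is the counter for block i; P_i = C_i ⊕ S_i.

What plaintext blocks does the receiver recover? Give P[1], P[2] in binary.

P[1] = 0b0001, P[2] = 0b1101

Only C[2] changed, to 0b0110. In CTR, a change in C_i flips the same bit in P_i only; the keystream is unaffected. Decrypting the received ciphertext:
P[1]: T = 0b1110, S = E(K, T) = 0b1010; 0b1011 ⊕ 0b1010 = 0b0001.
P[2]: T = 0b1111, S = E(K, T) = 0b1011; 0b0110 ⊕ 0b1011 = 0b1101.
Blocks that differ from the original plaintext: P[2].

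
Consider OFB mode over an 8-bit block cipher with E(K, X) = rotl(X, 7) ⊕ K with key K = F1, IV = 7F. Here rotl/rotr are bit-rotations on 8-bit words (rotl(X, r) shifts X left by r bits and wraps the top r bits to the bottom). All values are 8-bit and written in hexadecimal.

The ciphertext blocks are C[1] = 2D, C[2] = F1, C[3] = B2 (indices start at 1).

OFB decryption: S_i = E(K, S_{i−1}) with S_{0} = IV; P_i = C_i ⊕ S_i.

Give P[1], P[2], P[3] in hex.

P[1]: S = E(K, 7F) = 4E; 2D ⊕ 4E = 63.
P[2]: S = E(K, 4E) = D6; F1 ⊕ D6 = 27.
P[3]: S = E(K, D6) = 9A; B2 ⊕ 9A = 28.

P[1] = 63, P[2] = 27, P[3] = 28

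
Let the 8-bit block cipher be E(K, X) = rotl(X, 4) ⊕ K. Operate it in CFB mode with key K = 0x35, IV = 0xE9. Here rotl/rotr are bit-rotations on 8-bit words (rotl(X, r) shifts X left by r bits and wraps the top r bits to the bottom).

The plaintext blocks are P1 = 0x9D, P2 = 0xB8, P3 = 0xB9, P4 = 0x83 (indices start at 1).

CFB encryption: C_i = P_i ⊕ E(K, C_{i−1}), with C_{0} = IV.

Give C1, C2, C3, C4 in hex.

C1 = 0x36, C2 = 0xEE, C3 = 0x62, C4 = 0x90

C1: E(K, 0xE9) = 0xAB; 0x9D ⊕ 0xAB = 0x36.
C2: E(K, 0x36) = 0x56; 0xB8 ⊕ 0x56 = 0xEE.
C3: E(K, 0xEE) = 0xDB; 0xB9 ⊕ 0xDB = 0x62.
C4: E(K, 0x62) = 0x13; 0x83 ⊕ 0x13 = 0x90.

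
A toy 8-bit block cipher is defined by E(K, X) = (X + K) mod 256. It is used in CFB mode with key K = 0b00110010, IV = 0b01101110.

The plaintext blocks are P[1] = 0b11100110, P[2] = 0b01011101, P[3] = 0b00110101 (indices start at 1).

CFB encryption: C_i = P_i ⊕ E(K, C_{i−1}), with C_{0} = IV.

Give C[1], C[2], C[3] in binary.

C[1] = 0b01000110, C[2] = 0b00100101, C[3] = 0b01100010

C[1]: E(K, 0b01101110) = 0b10100000; 0b11100110 ⊕ 0b10100000 = 0b01000110.
C[2]: E(K, 0b01000110) = 0b01111000; 0b01011101 ⊕ 0b01111000 = 0b00100101.
C[3]: E(K, 0b00100101) = 0b01010111; 0b00110101 ⊕ 0b01010111 = 0b01100010.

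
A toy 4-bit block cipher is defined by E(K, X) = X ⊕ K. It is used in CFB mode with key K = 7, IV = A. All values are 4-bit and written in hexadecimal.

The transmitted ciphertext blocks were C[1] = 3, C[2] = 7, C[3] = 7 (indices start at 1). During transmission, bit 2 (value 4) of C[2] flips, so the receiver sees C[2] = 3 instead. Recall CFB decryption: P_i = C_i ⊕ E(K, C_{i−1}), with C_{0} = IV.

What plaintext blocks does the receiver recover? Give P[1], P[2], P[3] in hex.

Only C[2] changed, to 3. In CFB, a change in C_i flips the same bit in P_i and garbles P_{i+1}. Decrypting the received ciphertext:
P[1]: E(K, A) = D; 3 ⊕ D = E.
P[2]: E(K, 3) = 4; 3 ⊕ 4 = 7.
P[3]: E(K, 3) = 4; 7 ⊕ 4 = 3.
Blocks that differ from the original plaintext: P[2], P[3].

P[1] = E, P[2] = 7, P[3] = 3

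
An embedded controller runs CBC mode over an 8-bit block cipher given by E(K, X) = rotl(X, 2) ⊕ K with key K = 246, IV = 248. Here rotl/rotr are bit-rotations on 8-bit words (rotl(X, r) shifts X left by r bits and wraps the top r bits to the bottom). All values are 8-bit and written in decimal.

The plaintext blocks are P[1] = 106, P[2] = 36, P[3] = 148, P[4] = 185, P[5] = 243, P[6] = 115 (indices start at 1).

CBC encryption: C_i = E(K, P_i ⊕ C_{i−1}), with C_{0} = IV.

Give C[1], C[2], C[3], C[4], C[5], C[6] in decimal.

C[1] = 188, C[2] = 148, C[3] = 246, C[4] = 203, C[5] = 22, C[6] = 99

C[1]: P[1] ⊕ 248 = 146; E(K, 146) = 188.
C[2]: P[2] ⊕ 188 = 152; E(K, 152) = 148.
C[3]: P[3] ⊕ 148 = 0; E(K, 0) = 246.
C[4]: P[4] ⊕ 246 = 79; E(K, 79) = 203.
C[5]: P[5] ⊕ 203 = 56; E(K, 56) = 22.
C[6]: P[6] ⊕ 22 = 101; E(K, 101) = 99.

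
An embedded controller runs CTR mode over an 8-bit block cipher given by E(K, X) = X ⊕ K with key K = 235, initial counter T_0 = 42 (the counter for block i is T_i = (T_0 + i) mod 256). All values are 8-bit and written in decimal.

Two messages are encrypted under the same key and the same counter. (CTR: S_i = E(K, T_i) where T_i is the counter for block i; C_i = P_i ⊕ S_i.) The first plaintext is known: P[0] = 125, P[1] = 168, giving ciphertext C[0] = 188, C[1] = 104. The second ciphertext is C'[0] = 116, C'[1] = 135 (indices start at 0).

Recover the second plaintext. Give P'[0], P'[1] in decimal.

In CTR with a reused counter, both messages share the same keystream S_i, so C_i ⊕ C'_i = P_i ⊕ P'_i and thus P'_i = P_i ⊕ C_i ⊕ C'_i.
P'[0]: 125 ⊕ 188 ⊕ 116 = 181.
P'[1]: 168 ⊕ 104 ⊕ 135 = 71.

P'[0] = 181, P'[1] = 71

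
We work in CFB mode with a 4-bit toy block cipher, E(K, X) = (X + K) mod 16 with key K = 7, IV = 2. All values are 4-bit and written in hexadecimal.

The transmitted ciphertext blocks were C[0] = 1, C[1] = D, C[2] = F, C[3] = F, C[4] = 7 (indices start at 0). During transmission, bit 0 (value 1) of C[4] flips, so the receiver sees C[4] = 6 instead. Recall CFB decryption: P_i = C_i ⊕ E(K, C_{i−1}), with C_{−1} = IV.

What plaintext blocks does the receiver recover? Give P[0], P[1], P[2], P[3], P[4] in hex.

P[0] = 8, P[1] = 5, P[2] = B, P[3] = 9, P[4] = 0

Only C[4] changed, to 6. In CFB, a change in C_i flips the same bit in P_i and garbles P_{i+1}. Decrypting the received ciphertext:
P[0]: E(K, 2) = 9; 1 ⊕ 9 = 8.
P[1]: E(K, 1) = 8; D ⊕ 8 = 5.
P[2]: E(K, D) = 4; F ⊕ 4 = B.
P[3]: E(K, F) = 6; F ⊕ 6 = 9.
P[4]: E(K, F) = 6; 6 ⊕ 6 = 0.
Blocks that differ from the original plaintext: P[4].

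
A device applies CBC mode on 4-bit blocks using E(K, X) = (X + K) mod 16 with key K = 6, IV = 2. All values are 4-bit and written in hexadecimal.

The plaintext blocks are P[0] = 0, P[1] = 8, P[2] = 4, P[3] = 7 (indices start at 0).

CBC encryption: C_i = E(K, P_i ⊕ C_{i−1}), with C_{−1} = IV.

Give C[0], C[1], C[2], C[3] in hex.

C[0]: P[0] ⊕ 2 = 2; E(K, 2) = 8.
C[1]: P[1] ⊕ 8 = 0; E(K, 0) = 6.
C[2]: P[2] ⊕ 6 = 2; E(K, 2) = 8.
C[3]: P[3] ⊕ 8 = F; E(K, F) = 5.

C[0] = 8, C[1] = 6, C[2] = 8, C[3] = 5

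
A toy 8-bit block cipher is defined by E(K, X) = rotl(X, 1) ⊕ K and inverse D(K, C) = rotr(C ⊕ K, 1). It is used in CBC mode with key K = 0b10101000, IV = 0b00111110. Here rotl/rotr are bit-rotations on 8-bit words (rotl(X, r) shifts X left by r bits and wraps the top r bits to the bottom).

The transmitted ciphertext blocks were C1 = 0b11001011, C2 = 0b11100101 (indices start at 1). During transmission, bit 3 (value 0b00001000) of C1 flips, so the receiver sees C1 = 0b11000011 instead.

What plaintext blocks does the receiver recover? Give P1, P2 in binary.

CBC decryption: P_i = D(K, C_i) ⊕ C_{i−1}, with C_{0} = IV.
Only C1 changed, to 0b11000011. In CBC, a change in C_i garbles P_i and flips the same bit in P_{i+1}. Decrypting the received ciphertext:
P1: D(K, 0b11000011) = 0b10110101; 0b10110101 ⊕ 0b00111110 = 0b10001011.
P2: D(K, 0b11100101) = 0b10100110; 0b10100110 ⊕ 0b11000011 = 0b01100101.
Blocks that differ from the original plaintext: P1, P2.

P1 = 0b10001011, P2 = 0b01100101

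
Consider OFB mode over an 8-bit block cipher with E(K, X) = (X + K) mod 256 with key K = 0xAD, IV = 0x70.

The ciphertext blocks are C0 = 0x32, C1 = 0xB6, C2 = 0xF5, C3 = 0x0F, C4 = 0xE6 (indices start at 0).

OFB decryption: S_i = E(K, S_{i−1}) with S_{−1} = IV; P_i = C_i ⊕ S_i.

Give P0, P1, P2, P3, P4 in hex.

P0: S = E(K, 0x70) = 0x1D; 0x32 ⊕ 0x1D = 0x2F.
P1: S = E(K, 0x1D) = 0xCA; 0xB6 ⊕ 0xCA = 0x7C.
P2: S = E(K, 0xCA) = 0x77; 0xF5 ⊕ 0x77 = 0x82.
P3: S = E(K, 0x77) = 0x24; 0x0F ⊕ 0x24 = 0x2B.
P4: S = E(K, 0x24) = 0xD1; 0xE6 ⊕ 0xD1 = 0x37.

P0 = 0x2F, P1 = 0x7C, P2 = 0x82, P3 = 0x2B, P4 = 0x37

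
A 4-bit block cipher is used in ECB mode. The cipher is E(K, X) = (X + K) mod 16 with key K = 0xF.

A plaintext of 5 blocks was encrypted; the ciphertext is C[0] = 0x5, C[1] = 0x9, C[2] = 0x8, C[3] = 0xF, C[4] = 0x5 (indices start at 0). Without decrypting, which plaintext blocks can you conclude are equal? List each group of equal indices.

P[0] = P[4]

ECB encrypts each block independently with the same key, so equal ciphertext blocks imply equal plaintext blocks.
C[0] = C[4] = 0x5, so P[0] = P[4].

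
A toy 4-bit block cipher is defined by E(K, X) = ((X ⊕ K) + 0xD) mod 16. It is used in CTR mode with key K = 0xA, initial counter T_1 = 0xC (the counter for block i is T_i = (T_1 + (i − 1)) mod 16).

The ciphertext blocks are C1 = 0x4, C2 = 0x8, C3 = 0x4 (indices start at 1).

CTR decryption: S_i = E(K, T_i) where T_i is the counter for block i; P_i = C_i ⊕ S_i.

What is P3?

P3: T = 0xE, S = E(K, T) = 0x1; 0x4 ⊕ 0x1 = 0x5.

P3 = 0x5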